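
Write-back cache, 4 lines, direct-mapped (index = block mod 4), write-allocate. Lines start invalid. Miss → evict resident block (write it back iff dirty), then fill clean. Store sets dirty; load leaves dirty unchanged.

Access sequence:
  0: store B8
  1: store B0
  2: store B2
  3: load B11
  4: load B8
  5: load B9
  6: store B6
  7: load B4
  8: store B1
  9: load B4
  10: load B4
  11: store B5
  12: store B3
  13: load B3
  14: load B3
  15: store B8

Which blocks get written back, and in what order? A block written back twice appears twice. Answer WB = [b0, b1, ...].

0: W B8 → L0 miss [D]
1: W B0 → L0 miss wb→B8 [D]
2: W B2 → L2 miss [D]
3: R B11 → L3 miss [-]
4: R B8 → L0 miss wb→B0 [-]
5: R B9 → L1 miss [-]
6: W B6 → L2 miss wb→B2 [D]
7: R B4 → L0 miss [-]
8: W B1 → L1 miss [D]
9: R B4 → L0 hit [-]
10: R B4 → L0 hit [-]
11: W B5 → L1 miss wb→B1 [D]
12: W B3 → L3 miss [D]
13: R B3 → L3 hit [D]
14: R B3 → L3 hit [D]
15: W B8 → L0 miss [D]

WB = [8, 0, 2, 1]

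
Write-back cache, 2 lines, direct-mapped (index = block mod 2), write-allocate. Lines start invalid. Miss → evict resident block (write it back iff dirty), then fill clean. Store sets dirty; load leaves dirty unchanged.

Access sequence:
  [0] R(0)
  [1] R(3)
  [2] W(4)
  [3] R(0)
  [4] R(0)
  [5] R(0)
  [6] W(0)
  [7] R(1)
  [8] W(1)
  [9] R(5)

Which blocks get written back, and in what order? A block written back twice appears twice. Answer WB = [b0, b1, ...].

WB = [4, 1]

0: R B0 -> L0 miss  d=-]
1: R B3 -> L1 miss  d=-]
2: W B4 -> L0 miss  d=D]
3: R B0 -> L0 miss wb->B4  d=-]
4: R B0 -> L0 hit  d=-]
5: R B0 -> L0 hit  d=-]
6: W B0 -> L0 hit  d=D]
7: R B1 -> L1 miss  d=-]
8: W B1 -> L1 hit  d=D]
9: R B5 -> L1 miss wb->B1  d=-]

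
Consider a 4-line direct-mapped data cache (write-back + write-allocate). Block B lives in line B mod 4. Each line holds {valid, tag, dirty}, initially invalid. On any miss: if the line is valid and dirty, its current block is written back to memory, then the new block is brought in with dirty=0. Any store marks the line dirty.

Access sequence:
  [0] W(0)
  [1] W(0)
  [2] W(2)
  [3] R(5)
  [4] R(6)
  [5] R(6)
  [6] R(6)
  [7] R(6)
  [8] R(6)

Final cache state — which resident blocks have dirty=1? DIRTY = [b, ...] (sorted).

DIRTY = [0]

0: W B0 → L0 miss [D]
1: W B0 → L0 hit [D]
2: W B2 → L2 miss [D]
3: R B5 → L1 miss [-]
4: R B6 → L2 miss wb→B2 [-]
5: R B6 → L2 hit [-]
6: R B6 → L2 hit [-]
7: R B6 → L2 hit [-]
8: R B6 → L2 hit [-]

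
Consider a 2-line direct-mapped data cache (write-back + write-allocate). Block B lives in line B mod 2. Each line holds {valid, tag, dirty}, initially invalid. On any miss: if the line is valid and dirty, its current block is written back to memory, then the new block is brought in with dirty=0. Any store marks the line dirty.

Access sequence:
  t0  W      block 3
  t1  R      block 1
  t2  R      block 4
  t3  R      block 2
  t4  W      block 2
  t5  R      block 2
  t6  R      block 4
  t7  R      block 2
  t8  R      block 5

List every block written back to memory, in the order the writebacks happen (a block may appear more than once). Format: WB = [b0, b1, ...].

WB = [3, 2]

  0 | W B3 → L1 miss [D]
  1 | R B1 → L1 miss wb→B3 [-]
  2 | R B4 → L0 miss [-]
  3 | R B2 → L0 miss [-]
  4 | W B2 → L0 hit [D]
  5 | R B2 → L0 hit [D]
  6 | R B4 → L0 miss wb→B2 [-]
  7 | R B2 → L0 miss [-]
  8 | R B5 → L1 miss [-]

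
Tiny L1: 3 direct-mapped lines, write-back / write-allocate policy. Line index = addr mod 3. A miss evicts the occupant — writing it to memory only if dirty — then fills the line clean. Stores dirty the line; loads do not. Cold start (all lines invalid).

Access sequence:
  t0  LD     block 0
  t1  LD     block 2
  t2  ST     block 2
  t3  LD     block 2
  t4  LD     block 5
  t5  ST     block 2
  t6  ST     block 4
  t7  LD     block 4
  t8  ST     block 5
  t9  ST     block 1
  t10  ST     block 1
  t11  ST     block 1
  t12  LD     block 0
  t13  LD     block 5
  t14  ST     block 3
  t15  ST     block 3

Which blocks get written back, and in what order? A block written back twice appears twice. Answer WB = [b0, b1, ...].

WB = [2, 2, 4]

0: R B0 → L0 miss [-]
1: R B2 → L2 miss [-]
2: W B2 → L2 hit [D]
3: R B2 → L2 hit [D]
4: R B5 → L2 miss wb→B2 [-]
5: W B2 → L2 miss [D]
6: W B4 → L1 miss [D]
7: R B4 → L1 hit [D]
8: W B5 → L2 miss wb→B2 [D]
9: W B1 → L1 miss wb→B4 [D]
10: W B1 → L1 hit [D]
11: W B1 → L1 hit [D]
12: R B0 → L0 hit [-]
13: R B5 → L2 hit [D]
14: W B3 → L0 miss [D]
15: W B3 → L0 hit [D]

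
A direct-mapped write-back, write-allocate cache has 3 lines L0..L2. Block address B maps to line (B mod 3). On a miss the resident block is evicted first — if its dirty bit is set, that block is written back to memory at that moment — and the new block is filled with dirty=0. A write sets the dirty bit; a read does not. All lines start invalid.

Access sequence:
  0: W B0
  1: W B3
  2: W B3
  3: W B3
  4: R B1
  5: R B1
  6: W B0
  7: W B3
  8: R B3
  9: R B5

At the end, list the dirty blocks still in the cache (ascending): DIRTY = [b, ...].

0: W B0 → L0 miss [D]
1: W B3 → L0 miss wb→B0 [D]
2: W B3 → L0 hit [D]
3: W B3 → L0 hit [D]
4: R B1 → L1 miss [-]
5: R B1 → L1 hit [-]
6: W B0 → L0 miss wb→B3 [D]
7: W B3 → L0 miss wb→B0 [D]
8: R B3 → L0 hit [D]
9: R B5 → L2 miss [-]

DIRTY = [3]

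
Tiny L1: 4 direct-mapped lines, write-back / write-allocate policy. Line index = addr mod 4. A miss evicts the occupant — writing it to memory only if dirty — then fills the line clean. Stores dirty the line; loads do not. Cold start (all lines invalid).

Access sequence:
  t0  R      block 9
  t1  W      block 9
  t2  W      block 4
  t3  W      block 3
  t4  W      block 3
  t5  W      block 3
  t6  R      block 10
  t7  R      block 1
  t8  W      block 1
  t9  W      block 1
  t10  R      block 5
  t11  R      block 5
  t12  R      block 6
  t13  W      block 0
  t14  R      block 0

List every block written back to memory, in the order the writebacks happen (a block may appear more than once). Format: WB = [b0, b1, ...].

0: R B9 -> L1 miss  d=-]
1: W B9 -> L1 hit  d=D]
2: W B4 -> L0 miss  d=D]
3: W B3 -> L3 miss  d=D]
4: W B3 -> L3 hit  d=D]
5: W B3 -> L3 hit  d=D]
6: R B10 -> L2 miss  d=-]
7: R B1 -> L1 miss wb->B9  d=-]
8: W B1 -> L1 hit  d=D]
9: W B1 -> L1 hit  d=D]
10: R B5 -> L1 miss wb->B1  d=-]
11: R B5 -> L1 hit  d=-]
12: R B6 -> L2 miss  d=-]
13: W B0 -> L0 miss wb->B4  d=D]
14: R B0 -> L0 hit  d=D]

WB = [9, 1, 4]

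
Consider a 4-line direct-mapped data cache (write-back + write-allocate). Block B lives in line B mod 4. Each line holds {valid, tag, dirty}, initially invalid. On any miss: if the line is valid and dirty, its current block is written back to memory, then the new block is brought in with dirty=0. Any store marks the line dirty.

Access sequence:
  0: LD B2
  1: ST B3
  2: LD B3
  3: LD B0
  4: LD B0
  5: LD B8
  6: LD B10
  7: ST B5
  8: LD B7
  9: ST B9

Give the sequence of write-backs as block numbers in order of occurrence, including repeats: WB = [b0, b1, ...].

WB = [3, 5]

0: R B2 → L2 miss [-]
1: W B3 → L3 miss [D]
2: R B3 → L3 hit [D]
3: R B0 → L0 miss [-]
4: R B0 → L0 hit [-]
5: R B8 → L0 miss [-]
6: R B10 → L2 miss [-]
7: W B5 → L1 miss [D]
8: R B7 → L3 miss wb→B3 [-]
9: W B9 → L1 miss wb→B5 [D]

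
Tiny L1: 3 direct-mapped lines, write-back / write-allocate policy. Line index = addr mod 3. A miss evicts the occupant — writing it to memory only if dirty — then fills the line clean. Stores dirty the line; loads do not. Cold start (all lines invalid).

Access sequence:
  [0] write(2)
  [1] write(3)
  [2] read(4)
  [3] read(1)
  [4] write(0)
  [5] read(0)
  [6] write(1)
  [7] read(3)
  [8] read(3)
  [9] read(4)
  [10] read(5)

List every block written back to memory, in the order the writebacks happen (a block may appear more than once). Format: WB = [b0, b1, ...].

0: W B2 -> L2 miss  d=D]
1: W B3 -> L0 miss  d=D]
2: R B4 -> L1 miss  d=-]
3: R B1 -> L1 miss  d=-]
4: W B0 -> L0 miss wb->B3  d=D]
5: R B0 -> L0 hit  d=D]
6: W B1 -> L1 hit  d=D]
7: R B3 -> L0 miss wb->B0  d=-]
8: R B3 -> L0 hit  d=-]
9: R B4 -> L1 miss wb->B1  d=-]
10: R B5 -> L2 miss wb->B2  d=-]

WB = [3, 0, 1, 2]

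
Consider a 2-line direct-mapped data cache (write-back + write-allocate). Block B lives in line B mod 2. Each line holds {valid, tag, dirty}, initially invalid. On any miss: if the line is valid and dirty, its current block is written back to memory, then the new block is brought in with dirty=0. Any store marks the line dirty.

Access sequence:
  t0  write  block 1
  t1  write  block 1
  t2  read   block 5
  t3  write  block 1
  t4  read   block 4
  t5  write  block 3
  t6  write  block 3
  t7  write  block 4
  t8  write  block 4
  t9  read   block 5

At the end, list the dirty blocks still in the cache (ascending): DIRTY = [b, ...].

DIRTY = [4]

  0 | W B1 → L1 miss [D]
  1 | W B1 → L1 hit [D]
  2 | R B5 → L1 miss wb→B1 [-]
  3 | W B1 → L1 miss [D]
  4 | R B4 → L0 miss [-]
  5 | W B3 → L1 miss wb→B1 [D]
  6 | W B3 → L1 hit [D]
  7 | W B4 → L0 hit [D]
  8 | W B4 → L0 hit [D]
  9 | R B5 → L1 miss wb→B3 [-]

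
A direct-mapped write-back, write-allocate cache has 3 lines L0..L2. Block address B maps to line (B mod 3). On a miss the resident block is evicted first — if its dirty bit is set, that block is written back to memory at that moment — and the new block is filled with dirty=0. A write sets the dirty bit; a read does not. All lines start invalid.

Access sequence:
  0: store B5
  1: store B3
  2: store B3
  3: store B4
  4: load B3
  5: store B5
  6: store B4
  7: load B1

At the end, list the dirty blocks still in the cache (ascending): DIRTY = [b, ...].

DIRTY = [3, 5]

  0 | W B5 → L2 miss [D]
  1 | W B3 → L0 miss [D]
  2 | W B3 → L0 hit [D]
  3 | W B4 → L1 miss [D]
  4 | R B3 → L0 hit [D]
  5 | W B5 → L2 hit [D]
  6 | W B4 → L1 hit [D]
  7 | R B1 → L1 miss wb→B4 [-]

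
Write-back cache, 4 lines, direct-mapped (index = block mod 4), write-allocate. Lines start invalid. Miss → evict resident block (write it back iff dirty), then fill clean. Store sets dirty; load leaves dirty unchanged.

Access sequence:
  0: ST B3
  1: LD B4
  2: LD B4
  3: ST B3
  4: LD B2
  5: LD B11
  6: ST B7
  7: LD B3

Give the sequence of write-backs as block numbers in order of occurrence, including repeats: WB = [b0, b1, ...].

  0 | W B3 → L3 miss [D]
  1 | R B4 → L0 miss [-]
  2 | R B4 → L0 hit [-]
  3 | W B3 → L3 hit [D]
  4 | R B2 → L2 miss [-]
  5 | R B11 → L3 miss wb→B3 [-]
  6 | W B7 → L3 miss [D]
  7 | R B3 → L3 miss wb→B7 [-]

WB = [3, 7]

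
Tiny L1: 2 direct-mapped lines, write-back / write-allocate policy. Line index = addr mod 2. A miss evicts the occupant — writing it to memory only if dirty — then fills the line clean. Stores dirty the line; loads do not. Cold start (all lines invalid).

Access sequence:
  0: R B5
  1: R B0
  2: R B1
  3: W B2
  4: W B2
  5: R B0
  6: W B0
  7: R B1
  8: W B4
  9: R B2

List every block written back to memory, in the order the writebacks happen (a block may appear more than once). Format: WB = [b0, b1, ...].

WB = [2, 0, 4]

  0 | R B5 → L1 miss [-]
  1 | R B0 → L0 miss [-]
  2 | R B1 → L1 miss [-]
  3 | W B2 → L0 miss [D]
  4 | W B2 → L0 hit [D]
  5 | R B0 → L0 miss wb→B2 [-]
  6 | W B0 → L0 hit [D]
  7 | R B1 → L1 hit [-]
  8 | W B4 → L0 miss wb→B0 [D]
  9 | R B2 → L0 miss wb→B4 [-]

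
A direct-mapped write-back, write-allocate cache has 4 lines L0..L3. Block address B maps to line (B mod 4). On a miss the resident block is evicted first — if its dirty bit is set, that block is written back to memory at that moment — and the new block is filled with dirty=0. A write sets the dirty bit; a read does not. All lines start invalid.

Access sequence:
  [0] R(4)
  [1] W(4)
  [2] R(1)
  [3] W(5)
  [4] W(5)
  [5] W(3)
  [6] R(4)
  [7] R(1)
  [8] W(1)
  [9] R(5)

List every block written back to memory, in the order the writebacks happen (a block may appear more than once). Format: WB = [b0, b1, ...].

  0 | R B4 → L0 miss [-]
  1 | W B4 → L0 hit [D]
  2 | R B1 → L1 miss [-]
  3 | W B5 → L1 miss [D]
  4 | W B5 → L1 hit [D]
  5 | W B3 → L3 miss [D]
  6 | R B4 → L0 hit [D]
  7 | R B1 → L1 miss wb→B5 [-]
  8 | W B1 → L1 hit [D]
  9 | R B5 → L1 miss wb→B1 [-]

WB = [5, 1]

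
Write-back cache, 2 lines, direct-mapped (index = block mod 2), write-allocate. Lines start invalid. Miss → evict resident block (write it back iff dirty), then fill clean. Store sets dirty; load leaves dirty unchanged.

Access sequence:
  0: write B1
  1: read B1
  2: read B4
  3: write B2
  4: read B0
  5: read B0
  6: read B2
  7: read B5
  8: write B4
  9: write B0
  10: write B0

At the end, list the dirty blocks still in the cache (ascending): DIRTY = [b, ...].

0: W B1 → L1 miss [D]
1: R B1 → L1 hit [D]
2: R B4 → L0 miss [-]
3: W B2 → L0 miss [D]
4: R B0 → L0 miss wb→B2 [-]
5: R B0 → L0 hit [-]
6: R B2 → L0 miss [-]
7: R B5 → L1 miss wb→B1 [-]
8: W B4 → L0 miss [D]
9: W B0 → L0 miss wb→B4 [D]
10: W B0 → L0 hit [D]

DIRTY = [0]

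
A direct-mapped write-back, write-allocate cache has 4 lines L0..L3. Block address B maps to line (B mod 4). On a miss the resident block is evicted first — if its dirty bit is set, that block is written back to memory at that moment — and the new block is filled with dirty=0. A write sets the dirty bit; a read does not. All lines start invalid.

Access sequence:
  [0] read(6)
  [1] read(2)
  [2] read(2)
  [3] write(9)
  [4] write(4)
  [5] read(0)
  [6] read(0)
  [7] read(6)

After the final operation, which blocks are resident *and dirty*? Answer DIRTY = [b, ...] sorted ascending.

0: R B6 → L2 miss [-]
1: R B2 → L2 miss [-]
2: R B2 → L2 hit [-]
3: W B9 → L1 miss [D]
4: W B4 → L0 miss [D]
5: R B0 → L0 miss wb→B4 [-]
6: R B0 → L0 hit [-]
7: R B6 → L2 miss [-]

DIRTY = [9]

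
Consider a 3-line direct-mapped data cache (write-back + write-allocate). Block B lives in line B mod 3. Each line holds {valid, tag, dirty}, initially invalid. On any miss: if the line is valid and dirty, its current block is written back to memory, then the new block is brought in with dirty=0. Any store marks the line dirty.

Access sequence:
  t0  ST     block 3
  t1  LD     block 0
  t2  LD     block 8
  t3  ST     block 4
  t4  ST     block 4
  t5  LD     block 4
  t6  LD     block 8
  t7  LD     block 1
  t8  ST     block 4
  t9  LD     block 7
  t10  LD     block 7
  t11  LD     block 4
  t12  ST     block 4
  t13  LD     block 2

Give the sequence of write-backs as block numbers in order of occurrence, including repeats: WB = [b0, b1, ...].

WB = [3, 4, 4]

  0 | W B3 → L0 miss [D]
  1 | R B0 → L0 miss wb→B3 [-]
  2 | R B8 → L2 miss [-]
  3 | W B4 → L1 miss [D]
  4 | W B4 → L1 hit [D]
  5 | R B4 → L1 hit [D]
  6 | R B8 → L2 hit [-]
  7 | R B1 → L1 miss wb→B4 [-]
  8 | W B4 → L1 miss [D]
  9 | R B7 → L1 miss wb→B4 [-]
  10 | R B7 → L1 hit [-]
  11 | R B4 → L1 miss [-]
  12 | W B4 → L1 hit [D]
  13 | R B2 → L2 miss [-]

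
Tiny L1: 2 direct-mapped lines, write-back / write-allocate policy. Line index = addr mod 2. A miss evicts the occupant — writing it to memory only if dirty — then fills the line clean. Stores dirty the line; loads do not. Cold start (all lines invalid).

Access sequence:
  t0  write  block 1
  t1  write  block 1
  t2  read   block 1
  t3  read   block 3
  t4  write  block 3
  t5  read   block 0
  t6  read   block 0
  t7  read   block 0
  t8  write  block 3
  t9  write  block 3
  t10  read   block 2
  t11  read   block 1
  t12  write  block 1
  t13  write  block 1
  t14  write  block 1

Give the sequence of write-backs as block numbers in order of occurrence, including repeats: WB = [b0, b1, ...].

0: W B1 -> L1 miss  d=D]
1: W B1 -> L1 hit  d=D]
2: R B1 -> L1 hit  d=D]
3: R B3 -> L1 miss wb->B1  d=-]
4: W B3 -> L1 hit  d=D]
5: R B0 -> L0 miss  d=-]
6: R B0 -> L0 hit  d=-]
7: R B0 -> L0 hit  d=-]
8: W B3 -> L1 hit  d=D]
9: W B3 -> L1 hit  d=D]
10: R B2 -> L0 miss  d=-]
11: R B1 -> L1 miss wb->B3  d=-]
12: W B1 -> L1 hit  d=D]
13: W B1 -> L1 hit  d=D]
14: W B1 -> L1 hit  d=D]

WB = [1, 3]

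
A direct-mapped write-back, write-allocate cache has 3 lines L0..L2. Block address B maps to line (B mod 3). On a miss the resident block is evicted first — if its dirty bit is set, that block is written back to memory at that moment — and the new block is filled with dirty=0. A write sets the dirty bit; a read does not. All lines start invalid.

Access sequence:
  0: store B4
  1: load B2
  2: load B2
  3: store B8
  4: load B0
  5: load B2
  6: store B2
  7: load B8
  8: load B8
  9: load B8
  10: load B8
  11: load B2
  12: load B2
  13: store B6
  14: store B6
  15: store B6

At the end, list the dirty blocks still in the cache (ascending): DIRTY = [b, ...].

DIRTY = [4, 6]

0: W B4 -> L1 miss  d=D]
1: R B2 -> L2 miss  d=-]
2: R B2 -> L2 hit  d=-]
3: W B8 -> L2 miss  d=D]
4: R B0 -> L0 miss  d=-]
5: R B2 -> L2 miss wb->B8  d=-]
6: W B2 -> L2 hit  d=D]
7: R B8 -> L2 miss wb->B2  d=-]
8: R B8 -> L2 hit  d=-]
9: R B8 -> L2 hit  d=-]
10: R B8 -> L2 hit  d=-]
11: R B2 -> L2 miss  d=-]
12: R B2 -> L2 hit  d=-]
13: W B6 -> L0 miss  d=D]
14: W B6 -> L0 hit  d=D]
15: W B6 -> L0 hit  d=D]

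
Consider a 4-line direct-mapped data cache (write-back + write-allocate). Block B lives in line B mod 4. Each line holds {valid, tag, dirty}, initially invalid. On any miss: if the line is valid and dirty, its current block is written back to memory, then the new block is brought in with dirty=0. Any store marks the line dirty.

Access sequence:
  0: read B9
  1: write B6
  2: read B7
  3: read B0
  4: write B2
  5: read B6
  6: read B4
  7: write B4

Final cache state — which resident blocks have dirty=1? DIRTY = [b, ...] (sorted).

DIRTY = [4]

  0 | R B9 → L1 miss [-]
  1 | W B6 → L2 miss [D]
  2 | R B7 → L3 miss [-]
  3 | R B0 → L0 miss [-]
  4 | W B2 → L2 miss wb→B6 [D]
  5 | R B6 → L2 miss wb→B2 [-]
  6 | R B4 → L0 miss [-]
  7 | W B4 → L0 hit [D]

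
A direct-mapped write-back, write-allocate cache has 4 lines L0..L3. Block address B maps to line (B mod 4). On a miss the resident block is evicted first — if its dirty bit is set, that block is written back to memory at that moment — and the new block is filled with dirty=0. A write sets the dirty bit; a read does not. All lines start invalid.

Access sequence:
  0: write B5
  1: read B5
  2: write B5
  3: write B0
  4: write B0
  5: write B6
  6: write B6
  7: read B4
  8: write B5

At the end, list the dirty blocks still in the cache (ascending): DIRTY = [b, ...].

DIRTY = [5, 6]

0: W B5 -> L1 miss  d=D]
1: R B5 -> L1 hit  d=D]
2: W B5 -> L1 hit  d=D]
3: W B0 -> L0 miss  d=D]
4: W B0 -> L0 hit  d=D]
5: W B6 -> L2 miss  d=D]
6: W B6 -> L2 hit  d=D]
7: R B4 -> L0 miss wb->B0  d=-]
8: W B5 -> L1 hit  d=D]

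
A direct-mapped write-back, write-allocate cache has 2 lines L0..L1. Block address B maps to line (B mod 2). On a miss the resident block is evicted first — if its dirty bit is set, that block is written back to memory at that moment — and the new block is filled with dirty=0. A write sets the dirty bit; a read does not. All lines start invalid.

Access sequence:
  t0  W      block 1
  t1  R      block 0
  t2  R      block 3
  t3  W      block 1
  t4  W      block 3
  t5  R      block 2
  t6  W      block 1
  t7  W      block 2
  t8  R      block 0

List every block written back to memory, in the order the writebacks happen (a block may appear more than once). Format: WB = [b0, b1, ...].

0: W B1 → L1 miss [D]
1: R B0 → L0 miss [-]
2: R B3 → L1 miss wb→B1 [-]
3: W B1 → L1 miss [D]
4: W B3 → L1 miss wb→B1 [D]
5: R B2 → L0 miss [-]
6: W B1 → L1 miss wb→B3 [D]
7: W B2 → L0 hit [D]
8: R B0 → L0 miss wb→B2 [-]

WB = [1, 1, 3, 2]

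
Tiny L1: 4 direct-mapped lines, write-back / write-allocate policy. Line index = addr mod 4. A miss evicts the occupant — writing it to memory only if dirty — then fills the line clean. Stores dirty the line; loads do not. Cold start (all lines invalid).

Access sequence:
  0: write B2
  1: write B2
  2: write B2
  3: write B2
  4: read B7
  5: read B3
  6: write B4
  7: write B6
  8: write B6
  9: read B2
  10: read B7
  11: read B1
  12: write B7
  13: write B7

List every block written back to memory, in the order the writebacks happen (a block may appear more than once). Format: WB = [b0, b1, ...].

WB = [2, 6]

0: W B2 → L2 miss [D]
1: W B2 → L2 hit [D]
2: W B2 → L2 hit [D]
3: W B2 → L2 hit [D]
4: R B7 → L3 miss [-]
5: R B3 → L3 miss [-]
6: W B4 → L0 miss [D]
7: W B6 → L2 miss wb→B2 [D]
8: W B6 → L2 hit [D]
9: R B2 → L2 miss wb→B6 [-]
10: R B7 → L3 miss [-]
11: R B1 → L1 miss [-]
12: W B7 → L3 hit [D]
13: W B7 → L3 hit [D]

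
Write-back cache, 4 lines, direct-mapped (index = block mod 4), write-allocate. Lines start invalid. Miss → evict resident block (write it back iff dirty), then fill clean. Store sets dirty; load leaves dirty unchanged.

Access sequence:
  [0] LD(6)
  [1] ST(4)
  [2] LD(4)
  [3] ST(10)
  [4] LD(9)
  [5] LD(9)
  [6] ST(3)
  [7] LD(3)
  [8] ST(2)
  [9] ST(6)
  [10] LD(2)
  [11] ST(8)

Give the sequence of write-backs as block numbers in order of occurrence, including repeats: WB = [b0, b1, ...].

WB = [10, 2, 6, 4]

  0 | R B6 → L2 miss [-]
  1 | W B4 → L0 miss [D]
  2 | R B4 → L0 hit [D]
  3 | W B10 → L2 miss [D]
  4 | R B9 → L1 miss [-]
  5 | R B9 → L1 hit [-]
  6 | W B3 → L3 miss [D]
  7 | R B3 → L3 hit [D]
  8 | W B2 → L2 miss wb→B10 [D]
  9 | W B6 → L2 miss wb→B2 [D]
  10 | R B2 → L2 miss wb→B6 [-]
  11 | W B8 → L0 miss wb→B4 [D]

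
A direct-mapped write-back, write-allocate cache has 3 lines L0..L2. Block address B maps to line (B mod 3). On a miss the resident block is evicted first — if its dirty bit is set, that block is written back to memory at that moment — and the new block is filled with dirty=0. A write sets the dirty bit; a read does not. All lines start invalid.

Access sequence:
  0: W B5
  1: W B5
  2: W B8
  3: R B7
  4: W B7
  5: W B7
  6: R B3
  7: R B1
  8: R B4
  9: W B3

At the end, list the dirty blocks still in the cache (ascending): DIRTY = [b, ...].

DIRTY = [3, 8]

0: W B5 → L2 miss [D]
1: W B5 → L2 hit [D]
2: W B8 → L2 miss wb→B5 [D]
3: R B7 → L1 miss [-]
4: W B7 → L1 hit [D]
5: W B7 → L1 hit [D]
6: R B3 → L0 miss [-]
7: R B1 → L1 miss wb→B7 [-]
8: R B4 → L1 miss [-]
9: W B3 → L0 hit [D]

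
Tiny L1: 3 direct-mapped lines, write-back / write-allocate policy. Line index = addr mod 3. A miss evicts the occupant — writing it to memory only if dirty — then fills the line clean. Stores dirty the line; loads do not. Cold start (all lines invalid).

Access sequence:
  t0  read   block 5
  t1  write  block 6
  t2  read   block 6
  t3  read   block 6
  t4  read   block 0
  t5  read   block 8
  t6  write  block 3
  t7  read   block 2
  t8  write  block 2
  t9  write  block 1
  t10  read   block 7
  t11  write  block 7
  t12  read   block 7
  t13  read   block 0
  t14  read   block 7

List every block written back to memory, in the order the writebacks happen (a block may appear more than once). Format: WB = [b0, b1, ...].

WB = [6, 1, 3]

0: R B5 -> L2 miss  d=-]
1: W B6 -> L0 miss  d=D]
2: R B6 -> L0 hit  d=D]
3: R B6 -> L0 hit  d=D]
4: R B0 -> L0 miss wb->B6  d=-]
5: R B8 -> L2 miss  d=-]
6: W B3 -> L0 miss  d=D]
7: R B2 -> L2 miss  d=-]
8: W B2 -> L2 hit  d=D]
9: W B1 -> L1 miss  d=D]
10: R B7 -> L1 miss wb->B1  d=-]
11: W B7 -> L1 hit  d=D]
12: R B7 -> L1 hit  d=D]
13: R B0 -> L0 miss wb->B3  d=-]
14: R B7 -> L1 hit  d=D]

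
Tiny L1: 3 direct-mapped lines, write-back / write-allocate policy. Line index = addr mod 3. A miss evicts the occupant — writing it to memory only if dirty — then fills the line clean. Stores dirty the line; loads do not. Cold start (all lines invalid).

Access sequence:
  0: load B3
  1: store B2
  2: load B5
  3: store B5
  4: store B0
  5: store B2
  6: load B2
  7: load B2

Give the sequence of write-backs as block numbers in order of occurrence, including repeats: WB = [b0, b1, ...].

  0 | R B3 → L0 miss [-]
  1 | W B2 → L2 miss [D]
  2 | R B5 → L2 miss wb→B2 [-]
  3 | W B5 → L2 hit [D]
  4 | W B0 → L0 miss [D]
  5 | W B2 → L2 miss wb→B5 [D]
  6 | R B2 → L2 hit [D]
  7 | R B2 → L2 hit [D]

WB = [2, 5]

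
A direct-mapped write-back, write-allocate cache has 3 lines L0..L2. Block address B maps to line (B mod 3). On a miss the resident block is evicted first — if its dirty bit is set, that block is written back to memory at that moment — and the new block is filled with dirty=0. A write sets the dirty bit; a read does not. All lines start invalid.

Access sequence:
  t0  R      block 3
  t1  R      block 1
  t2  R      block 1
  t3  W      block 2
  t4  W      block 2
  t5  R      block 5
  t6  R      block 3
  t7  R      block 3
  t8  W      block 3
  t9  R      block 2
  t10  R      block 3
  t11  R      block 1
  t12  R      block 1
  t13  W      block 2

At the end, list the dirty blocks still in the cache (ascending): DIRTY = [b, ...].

0: R B3 -> L0 miss  d=-]
1: R B1 -> L1 miss  d=-]
2: R B1 -> L1 hit  d=-]
3: W B2 -> L2 miss  d=D]
4: W B2 -> L2 hit  d=D]
5: R B5 -> L2 miss wb->B2  d=-]
6: R B3 -> L0 hit  d=-]
7: R B3 -> L0 hit  d=-]
8: W B3 -> L0 hit  d=D]
9: R B2 -> L2 miss  d=-]
10: R B3 -> L0 hit  d=D]
11: R B1 -> L1 hit  d=-]
12: R B1 -> L1 hit  d=-]
13: W B2 -> L2 hit  d=D]

DIRTY = [2, 3]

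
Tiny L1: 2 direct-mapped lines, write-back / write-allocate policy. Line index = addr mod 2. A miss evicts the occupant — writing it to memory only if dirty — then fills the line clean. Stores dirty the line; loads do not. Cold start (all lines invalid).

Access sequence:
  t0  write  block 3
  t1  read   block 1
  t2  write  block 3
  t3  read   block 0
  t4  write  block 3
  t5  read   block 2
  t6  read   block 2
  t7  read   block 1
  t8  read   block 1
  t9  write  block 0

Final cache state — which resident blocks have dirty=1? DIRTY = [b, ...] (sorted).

DIRTY = [0]

0: W B3 → L1 miss [D]
1: R B1 → L1 miss wb→B3 [-]
2: W B3 → L1 miss [D]
3: R B0 → L0 miss [-]
4: W B3 → L1 hit [D]
5: R B2 → L0 miss [-]
6: R B2 → L0 hit [-]
7: R B1 → L1 miss wb→B3 [-]
8: R B1 → L1 hit [-]
9: W B0 → L0 miss [D]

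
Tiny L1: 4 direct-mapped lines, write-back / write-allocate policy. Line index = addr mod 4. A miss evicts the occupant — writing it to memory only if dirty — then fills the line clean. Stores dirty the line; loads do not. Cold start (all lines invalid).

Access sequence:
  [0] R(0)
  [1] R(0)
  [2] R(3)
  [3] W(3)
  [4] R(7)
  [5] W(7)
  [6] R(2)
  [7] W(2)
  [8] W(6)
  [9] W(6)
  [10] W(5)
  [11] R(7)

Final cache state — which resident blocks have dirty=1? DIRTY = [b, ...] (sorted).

DIRTY = [5, 6, 7]

0: R B0 -> L0 miss  d=-]
1: R B0 -> L0 hit  d=-]
2: R B3 -> L3 miss  d=-]
3: W B3 -> L3 hit  d=D]
4: R B7 -> L3 miss wb->B3  d=-]
5: W B7 -> L3 hit  d=D]
6: R B2 -> L2 miss  d=-]
7: W B2 -> L2 hit  d=D]
8: W B6 -> L2 miss wb->B2  d=D]
9: W B6 -> L2 hit  d=D]
10: W B5 -> L1 miss  d=D]
11: R B7 -> L3 hit  d=D]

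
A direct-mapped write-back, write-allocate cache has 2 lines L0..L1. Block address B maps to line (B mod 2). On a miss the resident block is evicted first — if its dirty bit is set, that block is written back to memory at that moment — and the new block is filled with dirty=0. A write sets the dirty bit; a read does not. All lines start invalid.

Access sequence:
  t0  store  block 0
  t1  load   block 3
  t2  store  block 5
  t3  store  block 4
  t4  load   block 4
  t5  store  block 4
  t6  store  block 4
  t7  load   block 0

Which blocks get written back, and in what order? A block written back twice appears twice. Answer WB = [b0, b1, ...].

WB = [0, 4]

0: W B0 -> L0 miss  d=D]
1: R B3 -> L1 miss  d=-]
2: W B5 -> L1 miss  d=D]
3: W B4 -> L0 miss wb->B0  d=D]
4: R B4 -> L0 hit  d=D]
5: W B4 -> L0 hit  d=D]
6: W B4 -> L0 hit  d=D]
7: R B0 -> L0 miss wb->B4  d=-]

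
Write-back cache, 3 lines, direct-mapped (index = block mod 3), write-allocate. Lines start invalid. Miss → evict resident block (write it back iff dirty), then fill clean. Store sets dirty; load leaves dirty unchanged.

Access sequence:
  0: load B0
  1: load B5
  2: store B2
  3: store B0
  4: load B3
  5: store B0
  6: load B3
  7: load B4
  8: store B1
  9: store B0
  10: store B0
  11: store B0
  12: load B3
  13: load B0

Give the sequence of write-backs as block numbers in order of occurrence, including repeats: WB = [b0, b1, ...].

0: R B0 → L0 miss [-]
1: R B5 → L2 miss [-]
2: W B2 → L2 miss [D]
3: W B0 → L0 hit [D]
4: R B3 → L0 miss wb→B0 [-]
5: W B0 → L0 miss [D]
6: R B3 → L0 miss wb→B0 [-]
7: R B4 → L1 miss [-]
8: W B1 → L1 miss [D]
9: W B0 → L0 miss [D]
10: W B0 → L0 hit [D]
11: W B0 → L0 hit [D]
12: R B3 → L0 miss wb→B0 [-]
13: R B0 → L0 miss [-]

WB = [0, 0, 0]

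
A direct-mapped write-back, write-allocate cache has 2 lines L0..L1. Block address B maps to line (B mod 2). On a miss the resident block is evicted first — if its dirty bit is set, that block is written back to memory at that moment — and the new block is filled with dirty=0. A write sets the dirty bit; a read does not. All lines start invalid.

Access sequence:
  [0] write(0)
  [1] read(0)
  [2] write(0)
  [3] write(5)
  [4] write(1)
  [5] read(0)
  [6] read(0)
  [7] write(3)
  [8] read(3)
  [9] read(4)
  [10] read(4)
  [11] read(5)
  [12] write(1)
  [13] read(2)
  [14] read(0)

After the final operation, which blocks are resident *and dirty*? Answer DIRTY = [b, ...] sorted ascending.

  0 | W B0 → L0 miss [D]
  1 | R B0 → L0 hit [D]
  2 | W B0 → L0 hit [D]
  3 | W B5 → L1 miss [D]
  4 | W B1 → L1 miss wb→B5 [D]
  5 | R B0 → L0 hit [D]
  6 | R B0 → L0 hit [D]
  7 | W B3 → L1 miss wb→B1 [D]
  8 | R B3 → L1 hit [D]
  9 | R B4 → L0 miss wb→B0 [-]
  10 | R B4 → L0 hit [-]
  11 | R B5 → L1 miss wb→B3 [-]
  12 | W B1 → L1 miss [D]
  13 | R B2 → L0 miss [-]
  14 | R B0 → L0 miss [-]

DIRTY = [1]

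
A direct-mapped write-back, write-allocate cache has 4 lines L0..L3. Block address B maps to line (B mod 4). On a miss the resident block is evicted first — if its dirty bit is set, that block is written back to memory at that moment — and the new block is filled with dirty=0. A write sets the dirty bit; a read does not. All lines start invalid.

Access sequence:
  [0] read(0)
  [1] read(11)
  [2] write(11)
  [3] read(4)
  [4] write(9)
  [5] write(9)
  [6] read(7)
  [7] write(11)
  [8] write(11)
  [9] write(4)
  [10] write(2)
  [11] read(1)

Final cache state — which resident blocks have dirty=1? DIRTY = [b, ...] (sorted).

DIRTY = [2, 4, 11]

0: R B0 → L0 miss [-]
1: R B11 → L3 miss [-]
2: W B11 → L3 hit [D]
3: R B4 → L0 miss [-]
4: W B9 → L1 miss [D]
5: W B9 → L1 hit [D]
6: R B7 → L3 miss wb→B11 [-]
7: W B11 → L3 miss [D]
8: W B11 → L3 hit [D]
9: W B4 → L0 hit [D]
10: W B2 → L2 miss [D]
11: R B1 → L1 miss wb→B9 [-]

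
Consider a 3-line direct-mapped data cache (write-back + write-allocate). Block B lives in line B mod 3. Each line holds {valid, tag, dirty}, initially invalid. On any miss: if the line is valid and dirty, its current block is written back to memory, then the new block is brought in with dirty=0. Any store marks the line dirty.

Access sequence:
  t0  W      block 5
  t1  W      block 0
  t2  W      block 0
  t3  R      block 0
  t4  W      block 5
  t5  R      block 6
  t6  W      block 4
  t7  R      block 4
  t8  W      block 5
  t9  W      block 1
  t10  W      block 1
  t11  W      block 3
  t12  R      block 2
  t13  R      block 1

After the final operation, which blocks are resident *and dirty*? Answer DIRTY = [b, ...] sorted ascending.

DIRTY = [1, 3]

  0 | W B5 → L2 miss [D]
  1 | W B0 → L0 miss [D]
  2 | W B0 → L0 hit [D]
  3 | R B0 → L0 hit [D]
  4 | W B5 → L2 hit [D]
  5 | R B6 → L0 miss wb→B0 [-]
  6 | W B4 → L1 miss [D]
  7 | R B4 → L1 hit [D]
  8 | W B5 → L2 hit [D]
  9 | W B1 → L1 miss wb→B4 [D]
  10 | W B1 → L1 hit [D]
  11 | W B3 → L0 miss [D]
  12 | R B2 → L2 miss wb→B5 [-]
  13 | R B1 → L1 hit [D]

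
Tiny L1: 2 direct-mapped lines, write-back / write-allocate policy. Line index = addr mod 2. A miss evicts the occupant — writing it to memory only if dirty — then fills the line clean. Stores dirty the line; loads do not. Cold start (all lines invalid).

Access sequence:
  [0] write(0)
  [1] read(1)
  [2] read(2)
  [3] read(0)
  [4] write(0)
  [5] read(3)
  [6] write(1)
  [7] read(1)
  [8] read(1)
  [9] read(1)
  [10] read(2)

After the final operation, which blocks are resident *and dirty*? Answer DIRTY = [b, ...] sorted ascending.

0: W B0 -> L0 miss  d=D]
1: R B1 -> L1 miss  d=-]
2: R B2 -> L0 miss wb->B0  d=-]
3: R B0 -> L0 miss  d=-]
4: W B0 -> L0 hit  d=D]
5: R B3 -> L1 miss  d=-]
6: W B1 -> L1 miss  d=D]
7: R B1 -> L1 hit  d=D]
8: R B1 -> L1 hit  d=D]
9: R B1 -> L1 hit  d=D]
10: R B2 -> L0 miss wb->B0  d=-]

DIRTY = [1]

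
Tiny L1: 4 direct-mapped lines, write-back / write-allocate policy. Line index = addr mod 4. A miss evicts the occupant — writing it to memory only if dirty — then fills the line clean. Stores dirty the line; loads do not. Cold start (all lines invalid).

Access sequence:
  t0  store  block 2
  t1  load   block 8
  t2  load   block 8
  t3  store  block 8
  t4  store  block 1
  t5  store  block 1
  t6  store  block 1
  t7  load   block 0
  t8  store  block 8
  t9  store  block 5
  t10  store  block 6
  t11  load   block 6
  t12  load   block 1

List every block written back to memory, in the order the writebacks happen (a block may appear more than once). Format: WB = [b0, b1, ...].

WB = [8, 1, 2, 5]

  0 | W B2 → L2 miss [D]
  1 | R B8 → L0 miss [-]
  2 | R B8 → L0 hit [-]
  3 | W B8 → L0 hit [D]
  4 | W B1 → L1 miss [D]
  5 | W B1 → L1 hit [D]
  6 | W B1 → L1 hit [D]
  7 | R B0 → L0 miss wb→B8 [-]
  8 | W B8 → L0 miss [D]
  9 | W B5 → L1 miss wb→B1 [D]
  10 | W B6 → L2 miss wb→B2 [D]
  11 | R B6 → L2 hit [D]
  12 | R B1 → L1 miss wb→B5 [-]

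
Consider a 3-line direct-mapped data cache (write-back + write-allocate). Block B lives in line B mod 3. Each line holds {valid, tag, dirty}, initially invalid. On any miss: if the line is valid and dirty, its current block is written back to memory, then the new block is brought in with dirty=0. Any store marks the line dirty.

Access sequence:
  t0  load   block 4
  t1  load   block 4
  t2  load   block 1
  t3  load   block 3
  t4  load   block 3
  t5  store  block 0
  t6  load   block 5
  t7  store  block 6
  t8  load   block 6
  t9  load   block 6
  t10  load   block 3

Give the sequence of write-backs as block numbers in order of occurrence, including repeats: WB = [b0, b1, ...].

WB = [0, 6]

  0 | R B4 → L1 miss [-]
  1 | R B4 → L1 hit [-]
  2 | R B1 → L1 miss [-]
  3 | R B3 → L0 miss [-]
  4 | R B3 → L0 hit [-]
  5 | W B0 → L0 miss [D]
  6 | R B5 → L2 miss [-]
  7 | W B6 → L0 miss wb→B0 [D]
  8 | R B6 → L0 hit [D]
  9 | R B6 → L0 hit [D]
  10 | R B3 → L0 miss wb→B6 [-]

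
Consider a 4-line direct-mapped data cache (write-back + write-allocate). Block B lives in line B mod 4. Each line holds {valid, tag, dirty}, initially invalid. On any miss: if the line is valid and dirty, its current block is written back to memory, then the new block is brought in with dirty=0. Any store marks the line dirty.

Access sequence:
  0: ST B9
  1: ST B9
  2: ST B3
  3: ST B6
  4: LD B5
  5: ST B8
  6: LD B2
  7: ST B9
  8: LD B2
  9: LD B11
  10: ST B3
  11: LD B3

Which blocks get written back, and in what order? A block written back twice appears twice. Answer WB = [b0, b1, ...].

  0 | W B9 → L1 miss [D]
  1 | W B9 → L1 hit [D]
  2 | W B3 → L3 miss [D]
  3 | W B6 → L2 miss [D]
  4 | R B5 → L1 miss wb→B9 [-]
  5 | W B8 → L0 miss [D]
  6 | R B2 → L2 miss wb→B6 [-]
  7 | W B9 → L1 miss [D]
  8 | R B2 → L2 hit [-]
  9 | R B11 → L3 miss wb→B3 [-]
  10 | W B3 → L3 miss [D]
  11 | R B3 → L3 hit [D]

WB = [9, 6, 3]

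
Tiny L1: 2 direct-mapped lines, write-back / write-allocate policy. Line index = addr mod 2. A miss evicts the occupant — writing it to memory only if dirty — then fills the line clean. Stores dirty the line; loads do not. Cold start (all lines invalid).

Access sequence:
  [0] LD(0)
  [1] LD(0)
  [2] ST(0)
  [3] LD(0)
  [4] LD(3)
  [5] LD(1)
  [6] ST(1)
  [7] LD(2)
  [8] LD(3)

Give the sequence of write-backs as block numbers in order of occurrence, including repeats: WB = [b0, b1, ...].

0: R B0 -> L0 miss  d=-]
1: R B0 -> L0 hit  d=-]
2: W B0 -> L0 hit  d=D]
3: R B0 -> L0 hit  d=D]
4: R B3 -> L1 miss  d=-]
5: R B1 -> L1 miss  d=-]
6: W B1 -> L1 hit  d=D]
7: R B2 -> L0 miss wb->B0  d=-]
8: R B3 -> L1 miss wb->B1  d=-]

WB = [0, 1]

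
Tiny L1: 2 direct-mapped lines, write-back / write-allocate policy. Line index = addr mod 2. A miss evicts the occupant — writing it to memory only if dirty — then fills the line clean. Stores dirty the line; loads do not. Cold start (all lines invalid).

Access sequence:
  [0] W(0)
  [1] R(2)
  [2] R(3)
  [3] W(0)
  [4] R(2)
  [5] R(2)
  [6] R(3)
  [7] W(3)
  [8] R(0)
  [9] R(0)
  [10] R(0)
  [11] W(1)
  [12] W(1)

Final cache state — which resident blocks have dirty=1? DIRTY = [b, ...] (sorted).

DIRTY = [1]

  0 | W B0 → L0 miss [D]
  1 | R B2 → L0 miss wb→B0 [-]
  2 | R B3 → L1 miss [-]
  3 | W B0 → L0 miss [D]
  4 | R B2 → L0 miss wb→B0 [-]
  5 | R B2 → L0 hit [-]
  6 | R B3 → L1 hit [-]
  7 | W B3 → L1 hit [D]
  8 | R B0 → L0 miss [-]
  9 | R B0 → L0 hit [-]
  10 | R B0 → L0 hit [-]
  11 | W B1 → L1 miss wb→B3 [D]
  12 | W B1 → L1 hit [D]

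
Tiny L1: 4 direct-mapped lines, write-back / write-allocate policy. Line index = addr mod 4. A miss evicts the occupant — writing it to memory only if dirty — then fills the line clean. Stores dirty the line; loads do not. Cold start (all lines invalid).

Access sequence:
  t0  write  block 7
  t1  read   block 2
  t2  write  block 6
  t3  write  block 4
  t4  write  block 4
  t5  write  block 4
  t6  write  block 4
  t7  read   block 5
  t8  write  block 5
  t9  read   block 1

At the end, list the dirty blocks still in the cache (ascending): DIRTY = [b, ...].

DIRTY = [4, 6, 7]

0: W B7 -> L3 miss  d=D]
1: R B2 -> L2 miss  d=-]
2: W B6 -> L2 miss  d=D]
3: W B4 -> L0 miss  d=D]
4: W B4 -> L0 hit  d=D]
5: W B4 -> L0 hit  d=D]
6: W B4 -> L0 hit  d=D]
7: R B5 -> L1 miss  d=-]
8: W B5 -> L1 hit  d=D]
9: R B1 -> L1 miss wb->B5  d=-]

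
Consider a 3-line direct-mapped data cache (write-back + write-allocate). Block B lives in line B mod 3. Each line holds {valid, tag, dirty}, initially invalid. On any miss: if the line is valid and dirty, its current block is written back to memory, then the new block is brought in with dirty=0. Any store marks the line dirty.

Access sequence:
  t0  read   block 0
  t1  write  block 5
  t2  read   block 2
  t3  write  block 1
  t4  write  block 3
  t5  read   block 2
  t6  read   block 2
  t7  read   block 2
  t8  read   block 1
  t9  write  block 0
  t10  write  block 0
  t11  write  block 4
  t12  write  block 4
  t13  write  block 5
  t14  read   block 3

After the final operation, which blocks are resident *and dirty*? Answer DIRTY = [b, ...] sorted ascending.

DIRTY = [4, 5]

  0 | R B0 → L0 miss [-]
  1 | W B5 → L2 miss [D]
  2 | R B2 → L2 miss wb→B5 [-]
  3 | W B1 → L1 miss [D]
  4 | W B3 → L0 miss [D]
  5 | R B2 → L2 hit [-]
  6 | R B2 → L2 hit [-]
  7 | R B2 → L2 hit [-]
  8 | R B1 → L1 hit [D]
  9 | W B0 → L0 miss wb→B3 [D]
  10 | W B0 → L0 hit [D]
  11 | W B4 → L1 miss wb→B1 [D]
  12 | W B4 → L1 hit [D]
  13 | W B5 → L2 miss [D]
  14 | R B3 → L0 miss wb→B0 [-]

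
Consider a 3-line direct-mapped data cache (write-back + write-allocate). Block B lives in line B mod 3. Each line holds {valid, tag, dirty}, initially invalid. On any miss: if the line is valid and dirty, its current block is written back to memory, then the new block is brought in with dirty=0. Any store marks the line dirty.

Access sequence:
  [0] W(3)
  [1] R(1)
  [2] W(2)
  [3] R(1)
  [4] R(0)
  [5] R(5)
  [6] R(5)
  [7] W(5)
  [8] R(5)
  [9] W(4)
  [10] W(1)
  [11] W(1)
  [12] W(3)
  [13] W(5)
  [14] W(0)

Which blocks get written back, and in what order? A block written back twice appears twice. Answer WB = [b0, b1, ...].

0: W B3 -> L0 miss  d=D]
1: R B1 -> L1 miss  d=-]
2: W B2 -> L2 miss  d=D]
3: R B1 -> L1 hit  d=-]
4: R B0 -> L0 miss wb->B3  d=-]
5: R B5 -> L2 miss wb->B2  d=-]
6: R B5 -> L2 hit  d=-]
7: W B5 -> L2 hit  d=D]
8: R B5 -> L2 hit  d=D]
9: W B4 -> L1 miss  d=D]
10: W B1 -> L1 miss wb->B4  d=D]
11: W B1 -> L1 hit  d=D]
12: W B3 -> L0 miss  d=D]
13: W B5 -> L2 hit  d=D]
14: W B0 -> L0 miss wb->B3  d=D]

WB = [3, 2, 4, 3]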